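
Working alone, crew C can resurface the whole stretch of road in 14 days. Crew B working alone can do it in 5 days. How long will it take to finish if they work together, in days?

With two workers the combined time is the product over the sum: 14·5/(14+5) = 70/19 days.

70/19 days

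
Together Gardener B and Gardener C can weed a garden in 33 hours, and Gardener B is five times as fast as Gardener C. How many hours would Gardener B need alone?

Let Gardener C's rate be r; then Gardener B's rate is 5r, so together (5 + 1)r = 6r = 1/33.
Thus r = 1/198 per hour.
Gardener C alone: 198 hours; Gardener B alone: 198/5 hours.

198/5 hours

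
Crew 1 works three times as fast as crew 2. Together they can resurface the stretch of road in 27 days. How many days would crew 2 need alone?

Let crew 2's rate be r; then crew 1's rate is 3r, so together (3 + 1)r = 4r = 1/27.
Thus r = 1/108 per day.
Crew 2 alone: 108 days; crew 1 alone: 36 days.

108 days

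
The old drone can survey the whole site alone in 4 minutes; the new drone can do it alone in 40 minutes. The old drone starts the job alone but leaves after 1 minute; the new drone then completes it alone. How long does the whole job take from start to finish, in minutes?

In 1 minute the old drone does 1/4 of the job, leaving 3/4.
The new drone works at 1/40 per minute, so finishing takes 3/4 ÷ 1/40 = 30 minutes.
Total time = 1 + 30 = 31 minutes.

31 minutes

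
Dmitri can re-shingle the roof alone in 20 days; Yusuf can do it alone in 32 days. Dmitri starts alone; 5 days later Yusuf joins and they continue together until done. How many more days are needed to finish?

In 5 days Dmitri does 5/20 = 1/4 of the job, leaving 3/4.
Dmitri and Yusuf together work at 13/160 per day, so finishing takes 3/4 ÷ 13/160 = 120/13 days.

120/13 days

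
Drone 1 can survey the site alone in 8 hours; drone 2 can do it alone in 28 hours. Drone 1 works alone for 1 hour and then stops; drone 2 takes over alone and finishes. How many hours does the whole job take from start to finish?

In 1 hour drone 1 does 1/8 of the job, leaving 7/8.
Drone 2 works at 1/28 per hour, so finishing takes 7/8 ÷ 1/28 = 49/2 hours.
Total time = 1 + 49/2 = 51/2 hours.

51/2 hours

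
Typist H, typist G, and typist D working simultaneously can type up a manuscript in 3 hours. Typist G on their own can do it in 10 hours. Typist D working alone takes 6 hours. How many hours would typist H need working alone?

15 hours

Combined rate is 1/3 per hour.
Known contribution: 1/10 + 1/6 = (3 + 5)/30 = 8/30 = 4/15 per hour.
So typist H's rate is 1/3 − 4/15 = 1/15, meaning 15 hours alone.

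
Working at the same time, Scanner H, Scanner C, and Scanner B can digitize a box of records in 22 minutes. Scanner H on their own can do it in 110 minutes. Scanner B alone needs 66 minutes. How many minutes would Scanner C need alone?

Combined rate is 1/22 per minute.
Known contribution: 1/110 + 1/66 = (3 + 5)/330 = 8/330 = 4/165 per minute.
So Scanner C's rate is 1/22 − 4/165 = 7/330, meaning 330/7 minutes alone.

330/7 minutes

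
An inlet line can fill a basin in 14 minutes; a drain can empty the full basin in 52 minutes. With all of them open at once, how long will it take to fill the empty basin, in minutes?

Net rate = 1/14 − 1/52 = (26 − 7)/364 = 19/364 per minute.
Filling time = 1 ÷ (19/364) = 364/19 minutes.

364/19 minutes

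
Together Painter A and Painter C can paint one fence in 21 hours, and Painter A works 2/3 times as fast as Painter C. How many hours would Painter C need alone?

Let Painter C's rate be r; then Painter A's rate is (2/3)r, so together (2/3 + 1)r = (5/3)r = 1/21.
Thus r = 1/35 per hour.
Painter C alone: 35 hours; Painter A alone: 105/2 hours.

35 hours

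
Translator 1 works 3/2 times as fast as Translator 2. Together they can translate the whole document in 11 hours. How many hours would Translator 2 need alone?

Let Translator 2's rate be r; then Translator 1's rate is (3/2)r, so together (3/2 + 1)r = (5/2)r = 1/11.
Thus r = 2/55 per hour.
Translator 2 alone: 55/2 hours; Translator 1 alone: 55/3 hours.

55/2 hours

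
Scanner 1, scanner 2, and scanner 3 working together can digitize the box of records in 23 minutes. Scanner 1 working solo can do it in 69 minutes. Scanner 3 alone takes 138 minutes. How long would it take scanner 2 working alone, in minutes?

Combined rate is 1/23 per minute.
Known contribution: 1/69 + 1/138 = (2 + 1)/138 = 3/138 = 1/46 per minute.
So scanner 2's rate is 1/23 − 1/46 = 1/46, meaning 46 minutes alone.

46 minutes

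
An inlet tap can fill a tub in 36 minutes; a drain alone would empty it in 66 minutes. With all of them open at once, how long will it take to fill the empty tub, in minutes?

396/5 minutes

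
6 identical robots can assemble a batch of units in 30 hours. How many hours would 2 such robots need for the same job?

Total work is 6·30 = 180 robot-hours.
With 2 robots: 180/2 = 90 hours.

90 hours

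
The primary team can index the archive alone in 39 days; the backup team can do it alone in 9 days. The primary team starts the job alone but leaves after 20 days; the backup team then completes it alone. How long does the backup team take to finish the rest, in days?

57/13 days

In 20 days the primary team does 20/39 of the job, leaving 19/39.
The backup team works at 1/9 per day, so finishing takes 19/39 ÷ 1/9 = 57/13 days.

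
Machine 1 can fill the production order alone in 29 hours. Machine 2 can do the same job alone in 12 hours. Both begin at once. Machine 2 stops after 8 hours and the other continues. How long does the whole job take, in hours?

29/3 hours

In the first 8 hours the combined rate is 41/348, so 82/87 of the job is done, leaving 5/87.
After Machine 2 leaves the rate is 1/29 per hour; the remaining 5/87 takes 5/3 hours.
Total = 8 + 5/3 = 29/3 hours.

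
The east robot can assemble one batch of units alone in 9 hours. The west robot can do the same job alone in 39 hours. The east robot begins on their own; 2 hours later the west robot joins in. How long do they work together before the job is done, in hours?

91/16 hours

In the first 2 hours the east robot alone does 2/9 of the job, leaving 7/9.
Once everyone is working, combined rate: 1/9 + 1/39 = (13 + 3)/117 = 16/117 per hour.
Remaining 7/9 at 16/117 per hour takes 91/16 hours.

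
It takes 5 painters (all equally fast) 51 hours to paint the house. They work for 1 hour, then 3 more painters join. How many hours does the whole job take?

129/4 hours

One painter does 1/255 of the job per hour.
After 1 hour with 5 painters, 1/51 is done (50/51 left).
With 8 painters the rate is 8/255, so the rest takes 50/51 ÷ 8/255 = 125/4 hours.
Total = 1 + 125/4 = 129/4 hours.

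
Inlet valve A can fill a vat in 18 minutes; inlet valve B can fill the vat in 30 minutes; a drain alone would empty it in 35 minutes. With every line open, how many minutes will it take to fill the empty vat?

Net rate = 1/18 + 1/30 − 1/35 = (35 + 21 − 18)/630 = 38/630 = 19/315 per minute.
Filling time = 1 ÷ (19/315) = 315/19 minutes.

315/19 minutes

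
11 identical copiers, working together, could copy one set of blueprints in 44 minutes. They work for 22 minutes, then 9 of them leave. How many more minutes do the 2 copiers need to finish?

One copier does 1/484 of the job per minute.
After 22 minutes with 11 copiers, 1/2 is done (1/2 left).
With 2 copiers the rate is 2/484 = 1/242, so the rest takes 1/2 ÷ 1/242 = 121 minutes.

121 minutes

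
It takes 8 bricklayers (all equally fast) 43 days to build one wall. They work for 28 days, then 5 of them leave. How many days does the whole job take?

One bricklayer does 1/344 of the job per day.
After 28 days with 8 bricklayers, 28/43 is done (15/43 left).
With 3 bricklayers the rate is 3/344, so the rest takes 15/43 ÷ 3/344 = 40 days.
Total = 28 + 40 = 68 days.

68 days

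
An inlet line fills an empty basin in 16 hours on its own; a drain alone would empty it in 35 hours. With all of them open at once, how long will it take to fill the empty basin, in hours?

560/19 hours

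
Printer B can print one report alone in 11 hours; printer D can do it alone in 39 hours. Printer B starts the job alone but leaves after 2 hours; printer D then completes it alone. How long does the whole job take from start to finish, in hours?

373/11 hours

In 2 hours printer B does 2/11 of the job, leaving 9/11.
Printer D works at 1/39 per hour, so finishing takes 9/11 ÷ 1/39 = 351/11 hours.
Total time = 2 + 351/11 = 373/11 hours.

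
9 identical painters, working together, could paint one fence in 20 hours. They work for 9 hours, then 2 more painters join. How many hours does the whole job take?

18 hours

One painter does 1/180 of the job per hour.
After 9 hours with 9 painters, 9/20 is done (11/20 left).
With 11 painters the rate is 11/180, so the rest takes 11/20 ÷ 11/180 = 9 hours.
Total = 9 + 9 = 18 hours.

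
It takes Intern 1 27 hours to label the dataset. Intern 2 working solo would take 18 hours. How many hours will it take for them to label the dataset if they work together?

Combined rate: 1/27 + 1/18 = (2 + 3)/54 = 5/54 per hour.
Time = 1 ÷ (5/54) = 54/5 hours.

54/5 hours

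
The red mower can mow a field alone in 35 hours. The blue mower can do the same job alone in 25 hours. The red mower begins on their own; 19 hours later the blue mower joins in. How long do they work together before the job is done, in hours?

20/3 hours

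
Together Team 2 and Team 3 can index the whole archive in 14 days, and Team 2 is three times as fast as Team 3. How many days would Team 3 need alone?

56 days

Let Team 3's rate be r; then Team 2's rate is 3r, so together (3 + 1)r = 4r = 1/14.
Thus r = 1/56 per day.
Team 3 alone: 56 days; Team 2 alone: 56/3 days.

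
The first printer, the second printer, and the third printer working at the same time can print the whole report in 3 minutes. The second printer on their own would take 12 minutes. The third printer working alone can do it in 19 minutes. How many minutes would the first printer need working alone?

76/15 minutes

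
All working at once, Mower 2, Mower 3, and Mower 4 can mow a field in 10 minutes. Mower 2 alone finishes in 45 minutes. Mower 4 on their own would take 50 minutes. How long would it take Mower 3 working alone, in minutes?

Combined rate is 1/10 per minute.
Known contribution: 1/45 + 1/50 = (10 + 9)/450 = 19/450 per minute.
So Mower 3's rate is 1/10 − 19/450 = 13/225, meaning 225/13 minutes alone.

225/13 minutes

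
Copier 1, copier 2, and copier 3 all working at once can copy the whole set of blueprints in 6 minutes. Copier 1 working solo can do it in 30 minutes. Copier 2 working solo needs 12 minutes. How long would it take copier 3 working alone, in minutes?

20 minutes

Combined rate is 1/6 per minute.
Known contribution: 1/30 + 1/12 = (2 + 5)/60 = 7/60 per minute.
So copier 3's rate is 1/6 − 7/60 = 1/20, meaning 20 minutes alone.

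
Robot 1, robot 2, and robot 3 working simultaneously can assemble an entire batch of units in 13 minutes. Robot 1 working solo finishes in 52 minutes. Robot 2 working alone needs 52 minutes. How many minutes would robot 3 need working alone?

Combined rate is 1/13 per minute.
Known contribution: 1/52 + 1/52 = (1 + 1)/52 = 2/52 = 1/26 per minute.
So robot 3's rate is 1/13 − 1/26 = 1/26, meaning 26 minutes alone.

26 minutes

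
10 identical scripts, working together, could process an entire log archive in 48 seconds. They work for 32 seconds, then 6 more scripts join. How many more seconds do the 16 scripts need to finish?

10 seconds

One script does 1/480 of the job per second.
After 32 seconds with 10 scripts, 2/3 is done (1/3 left).
With 16 scripts the rate is 16/480 = 1/30, so the rest takes 1/3 ÷ 1/30 = 10 seconds.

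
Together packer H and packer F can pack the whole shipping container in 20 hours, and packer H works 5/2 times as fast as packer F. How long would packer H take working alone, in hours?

28 hours

Let packer F's rate be r; then packer H's rate is (5/2)r, so together (5/2 + 1)r = (7/2)r = 1/20.
Thus r = 1/70 per hour.
Packer F alone: 70 hours; packer H alone: 28 hours.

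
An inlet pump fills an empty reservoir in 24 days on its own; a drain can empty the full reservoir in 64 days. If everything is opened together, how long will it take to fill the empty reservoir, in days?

192/5 days

Net rate = 1/24 − 1/64 = (8 − 3)/192 = 5/192 per day.
Filling time = 1 ÷ (5/192) = 192/5 days.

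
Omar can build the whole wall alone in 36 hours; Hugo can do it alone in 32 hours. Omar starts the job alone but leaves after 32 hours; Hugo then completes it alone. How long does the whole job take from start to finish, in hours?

In 32 hours Omar does 32/36 = 8/9 of the job, leaving 1/9.
Hugo works at 1/32 per hour, so finishing takes 1/9 ÷ 1/32 = 32/9 hours.
Total time = 32 + 32/9 = 320/9 hours.

320/9 hours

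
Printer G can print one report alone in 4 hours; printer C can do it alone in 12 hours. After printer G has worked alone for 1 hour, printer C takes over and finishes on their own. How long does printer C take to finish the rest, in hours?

9 hours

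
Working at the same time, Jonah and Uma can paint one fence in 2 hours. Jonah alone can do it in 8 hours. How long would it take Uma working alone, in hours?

Combined rate is 1/2 per hour.
Known contribution: 1/8 per hour.
So Uma's rate is 1/2 − 1/8 = 3/8, meaning 8/3 hours alone.

8/3 hours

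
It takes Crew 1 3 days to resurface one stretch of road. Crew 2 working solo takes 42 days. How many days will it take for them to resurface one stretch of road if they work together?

14/5 days

Combined rate: 1/3 + 1/42 = (14 + 1)/42 = 15/42 = 5/14 per day.
Time = 1 ÷ (5/14) = 14/5 days.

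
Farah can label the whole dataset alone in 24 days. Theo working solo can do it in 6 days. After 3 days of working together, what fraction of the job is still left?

Combined rate: 1/24 + 1/6 = (1 + 4)/24 = 5/24 per day.
In 3 days they complete 3·5/24 = 5/8 of the job.
So 3/8 remains.

3/8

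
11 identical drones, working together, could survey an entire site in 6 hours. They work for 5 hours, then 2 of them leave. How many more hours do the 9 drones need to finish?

One drone does 1/66 of the job per hour.
After 5 hours with 11 drones, 5/6 is done (1/6 left).
With 9 drones the rate is 9/66 = 3/22, so the rest takes 1/6 ÷ 3/22 = 11/9 hours.

11/9 hours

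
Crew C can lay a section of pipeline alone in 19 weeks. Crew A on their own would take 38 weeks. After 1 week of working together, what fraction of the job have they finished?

3/38

Combined rate: 1/19 + 1/38 = (2 + 1)/38 = 3/38 per week.
In 1 week they complete 1·3/38 = 3/38 of the job.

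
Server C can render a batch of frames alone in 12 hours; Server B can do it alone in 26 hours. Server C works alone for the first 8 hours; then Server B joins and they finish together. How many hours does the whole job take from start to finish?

204/19 hours

In 8 hours Server C does 8/12 = 2/3 of the job, leaving 1/3.
Server C and Server B together work at 19/156 per hour, so finishing takes 1/3 ÷ 19/156 = 52/19 hours.
Total time = 8 + 52/19 = 204/19 hours.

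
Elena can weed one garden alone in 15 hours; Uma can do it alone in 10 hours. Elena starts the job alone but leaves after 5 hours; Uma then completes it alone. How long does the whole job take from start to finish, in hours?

35/3 hours

In 5 hours Elena does 5/15 = 1/3 of the job, leaving 2/3.
Uma works at 1/10 per hour, so finishing takes 2/3 ÷ 1/10 = 20/3 hours.
Total time = 5 + 20/3 = 35/3 hours.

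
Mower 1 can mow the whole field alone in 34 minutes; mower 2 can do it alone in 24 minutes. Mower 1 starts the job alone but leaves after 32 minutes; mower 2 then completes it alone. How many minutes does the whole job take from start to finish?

568/17 minutes

In 32 minutes mower 1 does 32/34 = 16/17 of the job, leaving 1/17.
Mower 2 works at 1/24 per minute, so finishing takes 1/17 ÷ 1/24 = 24/17 minutes.
Total time = 32 + 24/17 = 568/17 minutes.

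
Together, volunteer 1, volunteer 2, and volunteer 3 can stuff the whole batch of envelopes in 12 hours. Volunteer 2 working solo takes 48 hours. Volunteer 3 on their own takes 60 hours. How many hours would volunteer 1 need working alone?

240/11 hours

Combined rate is 1/12 per hour.
Known contribution: 1/48 + 1/60 = (5 + 4)/240 = 9/240 = 3/80 per hour.
So volunteer 1's rate is 1/12 − 3/80 = 11/240, meaning 240/11 hours alone.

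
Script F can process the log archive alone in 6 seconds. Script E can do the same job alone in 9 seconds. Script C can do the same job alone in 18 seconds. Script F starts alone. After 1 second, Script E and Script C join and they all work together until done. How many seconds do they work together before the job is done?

5/2 seconds

In the first 1 second Script F alone does 1/6 of the job, leaving 5/6.
Once everyone is working, combined rate: 1/6 + 1/9 + 1/18 = (3 + 2 + 1)/18 = 6/18 = 1/3 per second.
Remaining 5/6 at 1/3 per second takes 5/2 seconds.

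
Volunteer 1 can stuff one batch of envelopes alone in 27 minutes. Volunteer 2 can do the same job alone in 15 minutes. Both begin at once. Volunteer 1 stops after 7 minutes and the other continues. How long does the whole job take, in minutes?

In the first 7 minutes the combined rate is 14/135, so 98/135 of the job is done, leaving 37/135.
After volunteer 1 leaves the rate is 1/15 per minute; the remaining 37/135 takes 37/9 minutes.
Total = 7 + 37/9 = 100/9 minutes.

100/9 minutes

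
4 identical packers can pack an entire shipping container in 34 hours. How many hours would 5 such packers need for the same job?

136/5 hours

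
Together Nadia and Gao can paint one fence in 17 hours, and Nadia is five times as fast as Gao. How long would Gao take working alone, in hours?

Let Gao's rate be r; then Nadia's rate is 5r, so together (5 + 1)r = 6r = 1/17.
Thus r = 1/102 per hour.
Gao alone: 102 hours; Nadia alone: 102/5 hours.

102 hours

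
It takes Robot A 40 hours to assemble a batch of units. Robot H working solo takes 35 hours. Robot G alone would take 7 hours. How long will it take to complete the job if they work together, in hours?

56/11 hours

Combined rate: 1/40 + 1/35 + 1/7 = (7 + 8 + 40)/280 = 55/280 = 11/56 per hour.
Time = 1 ÷ (11/56) = 56/11 hours.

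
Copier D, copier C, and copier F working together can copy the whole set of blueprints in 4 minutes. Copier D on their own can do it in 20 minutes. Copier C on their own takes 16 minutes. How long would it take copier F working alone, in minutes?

80/11 minutes

Combined rate is 1/4 per minute.
Known contribution: 1/20 + 1/16 = (4 + 5)/80 = 9/80 per minute.
So copier F's rate is 1/4 − 9/80 = 11/80, meaning 80/11 minutes alone.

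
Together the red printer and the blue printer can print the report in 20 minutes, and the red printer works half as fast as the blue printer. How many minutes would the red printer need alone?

60 minutes

Let the blue printer's rate be r; then the red printer's rate is (1/2)r, so together (1/2 + 1)r = (3/2)r = 1/20.
Thus r = 1/30 per minute.
The blue printer alone: 30 minutes; the red printer alone: 60 minutes.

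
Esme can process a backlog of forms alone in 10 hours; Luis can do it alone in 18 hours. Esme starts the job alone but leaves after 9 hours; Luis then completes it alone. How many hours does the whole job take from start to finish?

In 9 hours Esme does 9/10 of the job, leaving 1/10.
Luis works at 1/18 per hour, so finishing takes 1/10 ÷ 1/18 = 9/5 hours.
Total time = 9 + 9/5 = 54/5 hours.

54/5 hours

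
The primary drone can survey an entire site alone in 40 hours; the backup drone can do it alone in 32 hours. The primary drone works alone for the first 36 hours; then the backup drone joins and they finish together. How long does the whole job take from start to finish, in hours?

In 36 hours the primary drone does 36/40 = 9/10 of the job, leaving 1/10.
The primary drone and the backup drone together work at 9/160 per hour, so finishing takes 1/10 ÷ 9/160 = 16/9 hours.
Total time = 36 + 16/9 = 340/9 hours.

340/9 hours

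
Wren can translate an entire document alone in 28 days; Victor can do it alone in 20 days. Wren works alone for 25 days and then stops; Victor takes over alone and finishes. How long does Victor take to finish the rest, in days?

15/7 days

In 25 days Wren does 25/28 of the job, leaving 3/28.
Victor works at 1/20 per day, so finishing takes 3/28 ÷ 1/20 = 15/7 days.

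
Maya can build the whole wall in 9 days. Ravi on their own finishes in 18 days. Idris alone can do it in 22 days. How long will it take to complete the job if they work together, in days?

33/7 days

Combined rate: 1/9 + 1/18 + 1/22 = (22 + 11 + 9)/198 = 42/198 = 7/33 per day.
Time = 1 ÷ (7/33) = 33/7 days.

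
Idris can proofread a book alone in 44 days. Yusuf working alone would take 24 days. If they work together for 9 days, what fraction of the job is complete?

51/88

Combined rate: 1/44 + 1/24 = (6 + 11)/264 = 17/264 per day.
In 9 days they complete 9·17/264 = 51/88 of the job.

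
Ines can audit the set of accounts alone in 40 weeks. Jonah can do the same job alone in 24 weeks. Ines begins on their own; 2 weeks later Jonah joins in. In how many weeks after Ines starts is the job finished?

In the first 2 weeks Ines alone does 2/40 = 1/20 of the job, leaving 19/20.
Once everyone is working, combined rate: 1/40 + 1/24 = (3 + 5)/120 = 8/120 = 1/15 per week.
Remaining 19/20 at 1/15 per week takes 57/4 weeks.
Total from the start = 2 + 57/4 = 65/4 weeks.

65/4 weeks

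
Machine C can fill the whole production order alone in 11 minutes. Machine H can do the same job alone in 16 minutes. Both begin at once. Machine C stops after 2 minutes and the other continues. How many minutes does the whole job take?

144/11 minutes

In the first 2 minutes the combined rate is 27/176, so 27/88 of the job is done, leaving 61/88.
After Machine C leaves the rate is 1/16 per minute; the remaining 61/88 takes 122/11 minutes.
Total = 2 + 122/11 = 144/11 minutes.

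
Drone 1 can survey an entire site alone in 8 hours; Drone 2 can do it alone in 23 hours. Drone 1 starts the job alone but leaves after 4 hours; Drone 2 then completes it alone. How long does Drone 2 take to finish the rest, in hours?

23/2 hours

In 4 hours Drone 1 does 4/8 = 1/2 of the job, leaving 1/2.
Drone 2 works at 1/23 per hour, so finishing takes 1/2 ÷ 1/23 = 23/2 hours.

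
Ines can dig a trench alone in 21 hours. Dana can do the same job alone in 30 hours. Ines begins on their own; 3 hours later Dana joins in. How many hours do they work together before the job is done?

In the first 3 hours Ines alone does 3/21 = 1/7 of the job, leaving 6/7.
Once everyone is working, combined rate: 1/21 + 1/30 = (10 + 7)/210 = 17/210 per hour.
Remaining 6/7 at 17/210 per hour takes 180/17 hours.

180/17 hours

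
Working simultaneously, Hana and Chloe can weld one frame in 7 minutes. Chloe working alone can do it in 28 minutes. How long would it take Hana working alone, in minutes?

28/3 minutes

Combined rate is 1/7 per minute.
Known contribution: 1/28 per minute.
So Hana's rate is 1/7 − 1/28 = 3/28, meaning 28/3 minutes alone.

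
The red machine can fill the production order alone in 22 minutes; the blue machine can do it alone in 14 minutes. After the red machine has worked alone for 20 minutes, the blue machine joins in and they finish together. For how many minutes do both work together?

7/9 minutes

In 20 minutes the red machine does 20/22 = 10/11 of the job, leaving 1/11.
The red machine and the blue machine together work at 9/77 per minute, so finishing takes 1/11 ÷ 9/77 = 7/9 minutes.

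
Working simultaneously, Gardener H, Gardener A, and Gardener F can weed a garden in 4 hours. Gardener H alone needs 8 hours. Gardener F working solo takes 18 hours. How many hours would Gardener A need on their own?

72/5 hours

Combined rate is 1/4 per hour.
Known contribution: 1/8 + 1/18 = (9 + 4)/72 = 13/72 per hour.
So Gardener A's rate is 1/4 − 13/72 = 5/72, meaning 72/5 hours alone.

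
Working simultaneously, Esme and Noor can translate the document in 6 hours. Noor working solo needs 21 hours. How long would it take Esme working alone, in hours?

42/5 hours

Combined rate is 1/6 per hour.
Known contribution: 1/21 per hour.
So Esme's rate is 1/6 − 1/21 = 5/42, meaning 42/5 hours alone.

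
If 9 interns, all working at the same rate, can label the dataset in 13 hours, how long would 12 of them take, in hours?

Total work is 9·13 = 117 intern-hours.
With 12 interns: 117/12 = 39/4 hours.

39/4 hours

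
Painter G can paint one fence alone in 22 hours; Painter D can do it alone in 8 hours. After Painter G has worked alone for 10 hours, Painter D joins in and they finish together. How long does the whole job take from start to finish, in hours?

In 10 hours Painter G does 10/22 = 5/11 of the job, leaving 6/11.
Painter G and Painter D together work at 15/88 per hour, so finishing takes 6/11 ÷ 15/88 = 16/5 hours.
Total time = 10 + 16/5 = 66/5 hours.

66/5 hours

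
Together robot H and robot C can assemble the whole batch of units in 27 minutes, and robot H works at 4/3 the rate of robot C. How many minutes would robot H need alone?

189/4 minutes

Let robot C's rate be r; then robot H's rate is (4/3)r, so together (4/3 + 1)r = (7/3)r = 1/27.
Thus r = 1/63 per minute.
Robot C alone: 63 minutes; robot H alone: 189/4 minutes.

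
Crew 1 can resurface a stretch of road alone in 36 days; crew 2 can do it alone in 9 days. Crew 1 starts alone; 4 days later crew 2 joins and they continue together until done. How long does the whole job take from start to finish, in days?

In 4 days crew 1 does 4/36 = 1/9 of the job, leaving 8/9.
Crew 1 and crew 2 together work at 5/36 per day, so finishing takes 8/9 ÷ 5/36 = 32/5 days.
Total time = 4 + 32/5 = 52/5 days.

52/5 days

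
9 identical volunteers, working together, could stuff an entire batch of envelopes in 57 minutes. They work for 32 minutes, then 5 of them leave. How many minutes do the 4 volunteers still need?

225/4 minutes

One volunteer does 1/513 of the job per minute.
After 32 minutes with 9 volunteers, 32/57 is done (25/57 left).
With 4 volunteers the rate is 4/513, so the rest takes 25/57 ÷ 4/513 = 225/4 minutes.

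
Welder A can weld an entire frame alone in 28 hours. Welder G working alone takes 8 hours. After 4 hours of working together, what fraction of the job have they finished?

9/14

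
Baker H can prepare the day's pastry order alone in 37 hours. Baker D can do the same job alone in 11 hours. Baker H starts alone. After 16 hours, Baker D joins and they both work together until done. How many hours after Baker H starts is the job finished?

In the first 16 hours Baker H alone does 16/37 of the job, leaving 21/37.
Once everyone is working, combined rate: 1/37 + 1/11 = (11 + 37)/407 = 48/407 per hour.
Remaining 21/37 at 48/407 per hour takes 77/16 hours.
Total from the start = 16 + 77/16 = 333/16 hours.

333/16 hours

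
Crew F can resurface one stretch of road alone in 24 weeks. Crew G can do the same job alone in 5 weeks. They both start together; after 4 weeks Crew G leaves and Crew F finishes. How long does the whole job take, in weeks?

24/5 weeks

In the first 4 weeks the combined rate is 29/120, so 29/30 of the job is done, leaving 1/30.
After Crew G leaves the rate is 1/24 per week; the remaining 1/30 takes 4/5 weeks.
Total = 4 + 4/5 = 24/5 weeks.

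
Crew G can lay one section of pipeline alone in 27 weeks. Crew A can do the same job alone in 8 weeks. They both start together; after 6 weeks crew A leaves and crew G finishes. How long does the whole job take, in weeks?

27/4 weeks

In the first 6 weeks the combined rate is 35/216, so 35/36 of the job is done, leaving 1/36.
After crew A leaves the rate is 1/27 per week; the remaining 1/36 takes 3/4 weeks.
Total = 6 + 3/4 = 27/4 weeks.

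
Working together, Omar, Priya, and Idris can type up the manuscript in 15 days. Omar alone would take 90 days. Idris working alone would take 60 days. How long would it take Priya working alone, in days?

Combined rate is 1/15 per day.
Known contribution: 1/90 + 1/60 = (2 + 3)/180 = 5/180 = 1/36 per day.
So Priya's rate is 1/15 − 1/36 = 7/180, meaning 180/7 days alone.

180/7 days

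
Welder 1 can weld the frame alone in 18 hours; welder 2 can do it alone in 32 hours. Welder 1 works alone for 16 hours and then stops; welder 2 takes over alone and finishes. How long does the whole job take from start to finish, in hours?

176/9 hours

In 16 hours welder 1 does 16/18 = 8/9 of the job, leaving 1/9.
Welder 2 works at 1/32 per hour, so finishing takes 1/9 ÷ 1/32 = 32/9 hours.
Total time = 16 + 32/9 = 176/9 hours.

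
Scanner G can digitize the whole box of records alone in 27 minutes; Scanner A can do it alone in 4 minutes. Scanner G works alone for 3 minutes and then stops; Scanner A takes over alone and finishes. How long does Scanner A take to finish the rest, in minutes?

32/9 minutes

In 3 minutes Scanner G does 3/27 = 1/9 of the job, leaving 8/9.
Scanner A works at 1/4 per minute, so finishing takes 8/9 ÷ 1/4 = 32/9 minutes.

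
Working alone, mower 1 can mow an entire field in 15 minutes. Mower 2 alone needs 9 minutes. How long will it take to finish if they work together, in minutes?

45/8 minutes

With two workers the combined time is the product over the sum: 15·9/(15+9) = 135/24 = 45/8 minutes.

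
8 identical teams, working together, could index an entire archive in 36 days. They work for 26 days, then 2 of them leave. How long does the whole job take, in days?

One team does 1/288 of the job per day.
After 26 days with 8 teams, 13/18 is done (5/18 left).
With 6 teams the rate is 6/288 = 1/48, so the rest takes 5/18 ÷ 1/48 = 40/3 days.
Total = 26 + 40/3 = 118/3 days.

118/3 days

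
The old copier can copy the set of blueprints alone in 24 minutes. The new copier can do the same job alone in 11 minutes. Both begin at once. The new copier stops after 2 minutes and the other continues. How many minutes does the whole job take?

216/11 minutes

In the first 2 minutes the combined rate is 35/264, so 35/132 of the job is done, leaving 97/132.
After the new copier leaves the rate is 1/24 per minute; the remaining 97/132 takes 194/11 minutes.
Total = 2 + 194/11 = 216/11 minutes.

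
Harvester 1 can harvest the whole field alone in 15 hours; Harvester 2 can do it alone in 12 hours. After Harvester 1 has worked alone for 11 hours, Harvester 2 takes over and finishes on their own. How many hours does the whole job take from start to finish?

71/5 hours

In 11 hours Harvester 1 does 11/15 of the job, leaving 4/15.
Harvester 2 works at 1/12 per hour, so finishing takes 4/15 ÷ 1/12 = 16/5 hours.
Total time = 11 + 16/5 = 71/5 hours.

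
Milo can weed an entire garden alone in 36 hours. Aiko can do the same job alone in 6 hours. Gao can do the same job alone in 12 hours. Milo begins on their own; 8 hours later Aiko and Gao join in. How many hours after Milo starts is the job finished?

In the first 8 hours Milo alone does 8/36 = 2/9 of the job, leaving 7/9.
Once everyone is working, combined rate: 1/36 + 1/6 + 1/12 = (1 + 6 + 3)/36 = 10/36 = 5/18 per hour.
Remaining 7/9 at 5/18 per hour takes 14/5 hours.
Total from the start = 8 + 14/5 = 54/5 hours.

54/5 hours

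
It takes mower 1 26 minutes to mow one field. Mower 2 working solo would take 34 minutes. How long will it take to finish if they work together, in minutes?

Combined rate: 1/26 + 1/34 = (17 + 13)/442 = 30/442 = 15/221 per minute.
Time = 1 ÷ (15/221) = 221/15 minutes.

221/15 minutes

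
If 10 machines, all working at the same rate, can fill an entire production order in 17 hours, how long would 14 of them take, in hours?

85/7 hours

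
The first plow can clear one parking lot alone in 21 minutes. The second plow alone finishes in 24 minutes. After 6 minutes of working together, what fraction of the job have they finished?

15/28

Combined rate: 1/21 + 1/24 = (8 + 7)/168 = 15/168 = 5/56 per minute.
In 6 minutes they complete 6·5/56 = 15/28 of the job.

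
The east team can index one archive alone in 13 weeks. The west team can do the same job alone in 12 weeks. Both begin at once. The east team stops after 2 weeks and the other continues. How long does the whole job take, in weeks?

132/13 weeks

In the first 2 weeks the combined rate is 25/156, so 25/78 of the job is done, leaving 53/78.
After the east team leaves the rate is 1/12 per week; the remaining 53/78 takes 106/13 weeks.
Total = 2 + 106/13 = 132/13 weeks.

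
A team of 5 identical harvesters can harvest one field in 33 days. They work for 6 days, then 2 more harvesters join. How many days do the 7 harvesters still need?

135/7 days

One harvester does 1/165 of the job per day.
After 6 days with 5 harvesters, 2/11 is done (9/11 left).
With 7 harvesters the rate is 7/165, so the rest takes 9/11 ÷ 7/165 = 135/7 days.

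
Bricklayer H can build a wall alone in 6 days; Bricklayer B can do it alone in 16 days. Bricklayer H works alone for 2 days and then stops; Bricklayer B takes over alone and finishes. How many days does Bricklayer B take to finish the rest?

32/3 days

In 2 days Bricklayer H does 2/6 = 1/3 of the job, leaving 2/3.
Bricklayer B works at 1/16 per day, so finishing takes 2/3 ÷ 1/16 = 32/3 days.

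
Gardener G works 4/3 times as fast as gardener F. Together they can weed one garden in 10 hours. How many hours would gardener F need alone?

Let gardener F's rate be r; then gardener G's rate is (4/3)r, so together (4/3 + 1)r = (7/3)r = 1/10.
Thus r = 3/70 per hour.
Gardener F alone: 70/3 hours; gardener G alone: 35/2 hours.

70/3 hours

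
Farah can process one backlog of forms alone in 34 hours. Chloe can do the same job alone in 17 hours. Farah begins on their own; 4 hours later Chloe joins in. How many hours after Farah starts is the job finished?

14 hours

In the first 4 hours Farah alone does 4/34 = 2/17 of the job, leaving 15/17.
Once everyone is working, combined rate: 1/34 + 1/17 = (1 + 2)/34 = 3/34 per hour.
Remaining 15/17 at 3/34 per hour takes 10 hours.
Total from the start = 4 + 10 = 14 hours.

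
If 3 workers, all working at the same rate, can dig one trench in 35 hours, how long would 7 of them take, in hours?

15 hours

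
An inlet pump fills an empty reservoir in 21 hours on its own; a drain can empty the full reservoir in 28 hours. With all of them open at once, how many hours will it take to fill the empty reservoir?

Net rate = 1/21 − 1/28 = (4 − 3)/84 = 1/84 per hour.
Filling time = 1 ÷ (1/84) = 84 hours.

84 hours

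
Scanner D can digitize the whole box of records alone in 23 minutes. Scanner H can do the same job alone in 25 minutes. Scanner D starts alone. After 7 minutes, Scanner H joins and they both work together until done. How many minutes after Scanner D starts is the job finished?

46/3 minutes

In the first 7 minutes Scanner D alone does 7/23 of the job, leaving 16/23.
Once everyone is working, combined rate: 1/23 + 1/25 = (25 + 23)/575 = 48/575 per minute.
Remaining 16/23 at 48/575 per minute takes 25/3 minutes.
Total from the start = 7 + 25/3 = 46/3 minutes.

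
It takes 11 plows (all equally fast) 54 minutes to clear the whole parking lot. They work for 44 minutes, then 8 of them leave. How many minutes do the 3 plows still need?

One plow does 1/594 of the job per minute.
After 44 minutes with 11 plows, 22/27 is done (5/27 left).
With 3 plows the rate is 3/594 = 1/198, so the rest takes 5/27 ÷ 1/198 = 110/3 minutes.

110/3 minutes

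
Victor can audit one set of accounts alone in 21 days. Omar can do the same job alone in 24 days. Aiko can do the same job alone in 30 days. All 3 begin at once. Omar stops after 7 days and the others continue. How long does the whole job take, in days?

35/4 days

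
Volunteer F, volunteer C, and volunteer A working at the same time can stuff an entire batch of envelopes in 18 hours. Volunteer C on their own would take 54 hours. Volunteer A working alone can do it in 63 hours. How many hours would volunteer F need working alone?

189/4 hours

Combined rate is 1/18 per hour.
Known contribution: 1/54 + 1/63 = (7 + 6)/378 = 13/378 per hour.
So volunteer F's rate is 1/18 − 13/378 = 4/189, meaning 189/4 hours alone.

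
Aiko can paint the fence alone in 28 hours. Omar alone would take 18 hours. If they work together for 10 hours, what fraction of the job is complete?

Combined rate: 1/28 + 1/18 = (9 + 14)/252 = 23/252 per hour.
In 10 hours they complete 10·23/252 = 115/126 of the job.

115/126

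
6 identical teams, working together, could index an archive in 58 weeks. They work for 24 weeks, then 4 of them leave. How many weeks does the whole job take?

One team does 1/348 of the job per week.
After 24 weeks with 6 teams, 12/29 is done (17/29 left).
With 2 teams the rate is 2/348 = 1/174, so the rest takes 17/29 ÷ 1/174 = 102 weeks.
Total = 24 + 102 = 126 weeks.

126 weeks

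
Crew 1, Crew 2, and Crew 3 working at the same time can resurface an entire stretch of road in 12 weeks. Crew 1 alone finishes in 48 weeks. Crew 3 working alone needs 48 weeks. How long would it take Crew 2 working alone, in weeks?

24 weeks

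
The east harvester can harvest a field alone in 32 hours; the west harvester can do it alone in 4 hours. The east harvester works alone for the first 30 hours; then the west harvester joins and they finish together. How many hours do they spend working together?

2/9 hours

In 30 hours the east harvester does 30/32 = 15/16 of the job, leaving 1/16.
The east harvester and the west harvester together work at 9/32 per hour, so finishing takes 1/16 ÷ 9/32 = 2/9 hours.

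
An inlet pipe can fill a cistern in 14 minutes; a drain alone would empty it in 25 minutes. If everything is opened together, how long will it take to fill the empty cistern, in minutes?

350/11 minutes

Net rate = 1/14 − 1/25 = (25 − 14)/350 = 11/350 per minute.
Filling time = 1 ÷ (11/350) = 350/11 minutes.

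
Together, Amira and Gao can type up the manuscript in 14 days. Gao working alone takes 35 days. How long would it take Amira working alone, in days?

70/3 days

Combined rate is 1/14 per day.
Known contribution: 1/35 per day.
So Amira's rate is 1/14 − 1/35 = 3/70, meaning 70/3 days alone.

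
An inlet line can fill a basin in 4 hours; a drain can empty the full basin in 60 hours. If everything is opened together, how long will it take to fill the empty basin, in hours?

Net rate = 1/4 − 1/60 = (15 − 1)/60 = 14/60 = 7/30 per hour.
Filling time = 1 ÷ (7/30) = 30/7 hours.

30/7 hours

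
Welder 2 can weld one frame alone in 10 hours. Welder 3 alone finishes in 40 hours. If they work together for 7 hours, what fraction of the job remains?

1/8

Combined rate: 1/10 + 1/40 = (4 + 1)/40 = 5/40 = 1/8 per hour.
In 7 hours they complete 7·1/8 = 7/8 of the job.
So 1/8 remains.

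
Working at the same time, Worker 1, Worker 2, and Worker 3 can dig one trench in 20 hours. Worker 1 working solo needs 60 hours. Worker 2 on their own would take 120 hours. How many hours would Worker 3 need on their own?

Combined rate is 1/20 per hour.
Known contribution: 1/60 + 1/120 = (2 + 1)/120 = 3/120 = 1/40 per hour.
So Worker 3's rate is 1/20 − 1/40 = 1/40, meaning 40 hours alone.

40 hours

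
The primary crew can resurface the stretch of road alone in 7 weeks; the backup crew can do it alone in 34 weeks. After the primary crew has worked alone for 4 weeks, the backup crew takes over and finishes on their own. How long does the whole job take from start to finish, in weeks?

130/7 weeks

In 4 weeks the primary crew does 4/7 of the job, leaving 3/7.
The backup crew works at 1/34 per week, so finishing takes 3/7 ÷ 1/34 = 102/7 weeks.
Total time = 4 + 102/7 = 130/7 weeks.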